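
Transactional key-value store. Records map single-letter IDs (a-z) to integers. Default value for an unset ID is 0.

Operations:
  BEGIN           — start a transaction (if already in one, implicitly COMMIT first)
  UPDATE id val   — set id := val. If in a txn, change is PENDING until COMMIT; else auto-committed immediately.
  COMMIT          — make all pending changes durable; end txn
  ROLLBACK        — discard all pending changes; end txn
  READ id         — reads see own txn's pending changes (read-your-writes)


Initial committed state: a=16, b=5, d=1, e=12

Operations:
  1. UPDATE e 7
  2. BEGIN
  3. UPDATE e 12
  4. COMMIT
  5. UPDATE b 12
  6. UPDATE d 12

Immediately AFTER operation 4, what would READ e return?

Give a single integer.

Initial committed: {a=16, b=5, d=1, e=12}
Op 1: UPDATE e=7 (auto-commit; committed e=7)
Op 2: BEGIN: in_txn=True, pending={}
Op 3: UPDATE e=12 (pending; pending now {e=12})
Op 4: COMMIT: merged ['e'] into committed; committed now {a=16, b=5, d=1, e=12}
After op 4: visible(e) = 12 (pending={}, committed={a=16, b=5, d=1, e=12})

Answer: 12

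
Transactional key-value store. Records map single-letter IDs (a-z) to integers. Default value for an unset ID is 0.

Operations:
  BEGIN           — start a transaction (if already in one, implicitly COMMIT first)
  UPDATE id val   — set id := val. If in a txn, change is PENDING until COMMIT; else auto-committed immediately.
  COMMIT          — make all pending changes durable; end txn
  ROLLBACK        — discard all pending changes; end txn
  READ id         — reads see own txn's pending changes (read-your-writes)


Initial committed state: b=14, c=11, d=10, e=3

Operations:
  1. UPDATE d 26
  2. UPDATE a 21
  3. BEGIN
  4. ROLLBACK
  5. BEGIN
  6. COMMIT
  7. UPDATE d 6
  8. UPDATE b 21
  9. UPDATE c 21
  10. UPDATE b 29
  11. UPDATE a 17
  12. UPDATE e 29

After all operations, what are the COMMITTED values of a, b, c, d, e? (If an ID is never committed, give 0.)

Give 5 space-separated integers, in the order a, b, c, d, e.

Initial committed: {b=14, c=11, d=10, e=3}
Op 1: UPDATE d=26 (auto-commit; committed d=26)
Op 2: UPDATE a=21 (auto-commit; committed a=21)
Op 3: BEGIN: in_txn=True, pending={}
Op 4: ROLLBACK: discarded pending []; in_txn=False
Op 5: BEGIN: in_txn=True, pending={}
Op 6: COMMIT: merged [] into committed; committed now {a=21, b=14, c=11, d=26, e=3}
Op 7: UPDATE d=6 (auto-commit; committed d=6)
Op 8: UPDATE b=21 (auto-commit; committed b=21)
Op 9: UPDATE c=21 (auto-commit; committed c=21)
Op 10: UPDATE b=29 (auto-commit; committed b=29)
Op 11: UPDATE a=17 (auto-commit; committed a=17)
Op 12: UPDATE e=29 (auto-commit; committed e=29)
Final committed: {a=17, b=29, c=21, d=6, e=29}

Answer: 17 29 21 6 29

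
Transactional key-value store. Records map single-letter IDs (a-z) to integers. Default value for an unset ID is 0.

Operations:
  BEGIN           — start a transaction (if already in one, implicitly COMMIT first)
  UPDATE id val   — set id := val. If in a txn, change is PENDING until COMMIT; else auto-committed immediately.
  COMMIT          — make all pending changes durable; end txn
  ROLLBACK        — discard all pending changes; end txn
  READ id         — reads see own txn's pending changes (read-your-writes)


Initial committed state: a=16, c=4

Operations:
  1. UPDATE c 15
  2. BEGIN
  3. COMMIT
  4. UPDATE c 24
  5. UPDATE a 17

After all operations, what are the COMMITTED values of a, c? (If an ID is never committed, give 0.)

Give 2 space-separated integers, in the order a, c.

Initial committed: {a=16, c=4}
Op 1: UPDATE c=15 (auto-commit; committed c=15)
Op 2: BEGIN: in_txn=True, pending={}
Op 3: COMMIT: merged [] into committed; committed now {a=16, c=15}
Op 4: UPDATE c=24 (auto-commit; committed c=24)
Op 5: UPDATE a=17 (auto-commit; committed a=17)
Final committed: {a=17, c=24}

Answer: 17 24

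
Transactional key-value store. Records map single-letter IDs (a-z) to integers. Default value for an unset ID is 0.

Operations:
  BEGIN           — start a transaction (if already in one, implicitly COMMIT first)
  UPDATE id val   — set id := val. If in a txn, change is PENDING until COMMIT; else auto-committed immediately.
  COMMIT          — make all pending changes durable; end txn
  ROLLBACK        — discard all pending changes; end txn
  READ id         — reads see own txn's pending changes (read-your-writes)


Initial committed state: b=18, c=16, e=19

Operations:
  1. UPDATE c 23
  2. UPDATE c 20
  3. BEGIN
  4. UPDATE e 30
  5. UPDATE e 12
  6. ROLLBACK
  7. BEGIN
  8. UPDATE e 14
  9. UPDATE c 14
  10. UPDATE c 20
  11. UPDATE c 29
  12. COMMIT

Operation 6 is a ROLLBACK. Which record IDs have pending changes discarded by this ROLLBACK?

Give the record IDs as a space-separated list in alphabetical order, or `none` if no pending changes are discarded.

Initial committed: {b=18, c=16, e=19}
Op 1: UPDATE c=23 (auto-commit; committed c=23)
Op 2: UPDATE c=20 (auto-commit; committed c=20)
Op 3: BEGIN: in_txn=True, pending={}
Op 4: UPDATE e=30 (pending; pending now {e=30})
Op 5: UPDATE e=12 (pending; pending now {e=12})
Op 6: ROLLBACK: discarded pending ['e']; in_txn=False
Op 7: BEGIN: in_txn=True, pending={}
Op 8: UPDATE e=14 (pending; pending now {e=14})
Op 9: UPDATE c=14 (pending; pending now {c=14, e=14})
Op 10: UPDATE c=20 (pending; pending now {c=20, e=14})
Op 11: UPDATE c=29 (pending; pending now {c=29, e=14})
Op 12: COMMIT: merged ['c', 'e'] into committed; committed now {b=18, c=29, e=14}
ROLLBACK at op 6 discards: ['e']

Answer: e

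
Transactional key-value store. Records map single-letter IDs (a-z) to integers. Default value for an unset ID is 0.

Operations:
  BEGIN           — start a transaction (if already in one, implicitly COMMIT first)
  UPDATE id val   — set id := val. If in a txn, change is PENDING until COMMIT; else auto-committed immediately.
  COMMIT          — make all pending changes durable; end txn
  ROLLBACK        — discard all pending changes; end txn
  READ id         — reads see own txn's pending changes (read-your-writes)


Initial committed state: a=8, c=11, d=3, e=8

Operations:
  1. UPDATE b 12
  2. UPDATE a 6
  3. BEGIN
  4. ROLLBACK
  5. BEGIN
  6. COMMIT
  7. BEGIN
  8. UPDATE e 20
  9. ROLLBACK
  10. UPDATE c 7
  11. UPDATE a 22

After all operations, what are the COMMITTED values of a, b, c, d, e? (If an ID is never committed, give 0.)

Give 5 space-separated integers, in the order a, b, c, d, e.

Initial committed: {a=8, c=11, d=3, e=8}
Op 1: UPDATE b=12 (auto-commit; committed b=12)
Op 2: UPDATE a=6 (auto-commit; committed a=6)
Op 3: BEGIN: in_txn=True, pending={}
Op 4: ROLLBACK: discarded pending []; in_txn=False
Op 5: BEGIN: in_txn=True, pending={}
Op 6: COMMIT: merged [] into committed; committed now {a=6, b=12, c=11, d=3, e=8}
Op 7: BEGIN: in_txn=True, pending={}
Op 8: UPDATE e=20 (pending; pending now {e=20})
Op 9: ROLLBACK: discarded pending ['e']; in_txn=False
Op 10: UPDATE c=7 (auto-commit; committed c=7)
Op 11: UPDATE a=22 (auto-commit; committed a=22)
Final committed: {a=22, b=12, c=7, d=3, e=8}

Answer: 22 12 7 3 8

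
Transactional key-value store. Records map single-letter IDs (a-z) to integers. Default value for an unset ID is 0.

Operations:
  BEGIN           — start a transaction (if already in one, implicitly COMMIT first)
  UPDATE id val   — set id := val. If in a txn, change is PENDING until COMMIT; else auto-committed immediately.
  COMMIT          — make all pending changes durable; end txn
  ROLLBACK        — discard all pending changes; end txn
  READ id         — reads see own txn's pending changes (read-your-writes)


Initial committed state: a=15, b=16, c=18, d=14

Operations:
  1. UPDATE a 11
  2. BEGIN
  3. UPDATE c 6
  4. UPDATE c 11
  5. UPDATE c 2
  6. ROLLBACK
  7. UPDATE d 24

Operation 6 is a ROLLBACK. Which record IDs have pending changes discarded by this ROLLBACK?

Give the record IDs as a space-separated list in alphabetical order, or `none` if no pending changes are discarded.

Answer: c

Derivation:
Initial committed: {a=15, b=16, c=18, d=14}
Op 1: UPDATE a=11 (auto-commit; committed a=11)
Op 2: BEGIN: in_txn=True, pending={}
Op 3: UPDATE c=6 (pending; pending now {c=6})
Op 4: UPDATE c=11 (pending; pending now {c=11})
Op 5: UPDATE c=2 (pending; pending now {c=2})
Op 6: ROLLBACK: discarded pending ['c']; in_txn=False
Op 7: UPDATE d=24 (auto-commit; committed d=24)
ROLLBACK at op 6 discards: ['c']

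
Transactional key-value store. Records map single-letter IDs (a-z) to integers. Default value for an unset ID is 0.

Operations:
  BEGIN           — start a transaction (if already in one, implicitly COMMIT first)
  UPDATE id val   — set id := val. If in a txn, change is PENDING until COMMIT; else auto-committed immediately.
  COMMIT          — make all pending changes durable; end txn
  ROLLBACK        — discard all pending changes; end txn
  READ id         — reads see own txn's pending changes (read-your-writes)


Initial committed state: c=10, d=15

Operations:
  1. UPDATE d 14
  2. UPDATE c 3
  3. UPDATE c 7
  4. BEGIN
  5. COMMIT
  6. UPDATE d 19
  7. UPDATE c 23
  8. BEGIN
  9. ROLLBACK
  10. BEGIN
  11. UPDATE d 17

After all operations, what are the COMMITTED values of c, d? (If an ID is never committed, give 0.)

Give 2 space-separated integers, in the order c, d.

Answer: 23 19

Derivation:
Initial committed: {c=10, d=15}
Op 1: UPDATE d=14 (auto-commit; committed d=14)
Op 2: UPDATE c=3 (auto-commit; committed c=3)
Op 3: UPDATE c=7 (auto-commit; committed c=7)
Op 4: BEGIN: in_txn=True, pending={}
Op 5: COMMIT: merged [] into committed; committed now {c=7, d=14}
Op 6: UPDATE d=19 (auto-commit; committed d=19)
Op 7: UPDATE c=23 (auto-commit; committed c=23)
Op 8: BEGIN: in_txn=True, pending={}
Op 9: ROLLBACK: discarded pending []; in_txn=False
Op 10: BEGIN: in_txn=True, pending={}
Op 11: UPDATE d=17 (pending; pending now {d=17})
Final committed: {c=23, d=19}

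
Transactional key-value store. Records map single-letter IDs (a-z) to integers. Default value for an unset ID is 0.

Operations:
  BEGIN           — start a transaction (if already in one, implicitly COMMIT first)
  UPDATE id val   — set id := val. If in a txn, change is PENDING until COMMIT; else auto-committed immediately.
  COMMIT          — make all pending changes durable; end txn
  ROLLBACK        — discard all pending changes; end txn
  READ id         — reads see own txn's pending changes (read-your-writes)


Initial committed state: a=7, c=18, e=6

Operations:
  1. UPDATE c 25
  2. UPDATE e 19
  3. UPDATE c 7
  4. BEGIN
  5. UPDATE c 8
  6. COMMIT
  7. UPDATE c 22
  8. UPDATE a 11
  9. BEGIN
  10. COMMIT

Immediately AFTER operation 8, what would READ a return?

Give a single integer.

Answer: 11

Derivation:
Initial committed: {a=7, c=18, e=6}
Op 1: UPDATE c=25 (auto-commit; committed c=25)
Op 2: UPDATE e=19 (auto-commit; committed e=19)
Op 3: UPDATE c=7 (auto-commit; committed c=7)
Op 4: BEGIN: in_txn=True, pending={}
Op 5: UPDATE c=8 (pending; pending now {c=8})
Op 6: COMMIT: merged ['c'] into committed; committed now {a=7, c=8, e=19}
Op 7: UPDATE c=22 (auto-commit; committed c=22)
Op 8: UPDATE a=11 (auto-commit; committed a=11)
After op 8: visible(a) = 11 (pending={}, committed={a=11, c=22, e=19})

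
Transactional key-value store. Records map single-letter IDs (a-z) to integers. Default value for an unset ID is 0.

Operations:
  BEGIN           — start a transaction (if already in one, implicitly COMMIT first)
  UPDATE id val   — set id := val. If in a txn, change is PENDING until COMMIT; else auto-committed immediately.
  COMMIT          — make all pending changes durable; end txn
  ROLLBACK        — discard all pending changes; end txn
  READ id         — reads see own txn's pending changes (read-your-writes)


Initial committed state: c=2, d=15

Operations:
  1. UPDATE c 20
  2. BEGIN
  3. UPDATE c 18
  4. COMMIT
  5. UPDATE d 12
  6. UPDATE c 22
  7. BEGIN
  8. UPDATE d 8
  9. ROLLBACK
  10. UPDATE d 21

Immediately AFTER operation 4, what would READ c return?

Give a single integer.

Answer: 18

Derivation:
Initial committed: {c=2, d=15}
Op 1: UPDATE c=20 (auto-commit; committed c=20)
Op 2: BEGIN: in_txn=True, pending={}
Op 3: UPDATE c=18 (pending; pending now {c=18})
Op 4: COMMIT: merged ['c'] into committed; committed now {c=18, d=15}
After op 4: visible(c) = 18 (pending={}, committed={c=18, d=15})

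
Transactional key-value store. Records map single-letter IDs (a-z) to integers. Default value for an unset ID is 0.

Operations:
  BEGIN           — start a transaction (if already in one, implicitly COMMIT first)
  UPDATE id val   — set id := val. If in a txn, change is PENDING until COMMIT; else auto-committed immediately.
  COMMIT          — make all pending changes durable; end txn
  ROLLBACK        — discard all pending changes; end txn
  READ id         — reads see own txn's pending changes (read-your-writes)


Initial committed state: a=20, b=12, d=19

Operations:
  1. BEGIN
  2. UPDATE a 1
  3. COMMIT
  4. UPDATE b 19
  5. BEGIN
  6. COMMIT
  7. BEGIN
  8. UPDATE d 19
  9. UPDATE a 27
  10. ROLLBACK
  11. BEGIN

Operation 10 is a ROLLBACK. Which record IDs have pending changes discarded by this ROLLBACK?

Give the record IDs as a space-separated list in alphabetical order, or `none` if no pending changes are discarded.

Answer: a d

Derivation:
Initial committed: {a=20, b=12, d=19}
Op 1: BEGIN: in_txn=True, pending={}
Op 2: UPDATE a=1 (pending; pending now {a=1})
Op 3: COMMIT: merged ['a'] into committed; committed now {a=1, b=12, d=19}
Op 4: UPDATE b=19 (auto-commit; committed b=19)
Op 5: BEGIN: in_txn=True, pending={}
Op 6: COMMIT: merged [] into committed; committed now {a=1, b=19, d=19}
Op 7: BEGIN: in_txn=True, pending={}
Op 8: UPDATE d=19 (pending; pending now {d=19})
Op 9: UPDATE a=27 (pending; pending now {a=27, d=19})
Op 10: ROLLBACK: discarded pending ['a', 'd']; in_txn=False
Op 11: BEGIN: in_txn=True, pending={}
ROLLBACK at op 10 discards: ['a', 'd']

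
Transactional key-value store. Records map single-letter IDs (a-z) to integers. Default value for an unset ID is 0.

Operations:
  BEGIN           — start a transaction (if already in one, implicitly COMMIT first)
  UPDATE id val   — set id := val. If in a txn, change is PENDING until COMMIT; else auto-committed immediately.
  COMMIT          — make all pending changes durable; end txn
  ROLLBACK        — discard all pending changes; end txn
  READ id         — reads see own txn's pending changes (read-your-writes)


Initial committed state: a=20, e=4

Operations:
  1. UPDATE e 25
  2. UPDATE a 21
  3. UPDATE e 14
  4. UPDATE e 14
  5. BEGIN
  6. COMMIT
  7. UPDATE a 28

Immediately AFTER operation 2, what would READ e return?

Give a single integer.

Initial committed: {a=20, e=4}
Op 1: UPDATE e=25 (auto-commit; committed e=25)
Op 2: UPDATE a=21 (auto-commit; committed a=21)
After op 2: visible(e) = 25 (pending={}, committed={a=21, e=25})

Answer: 25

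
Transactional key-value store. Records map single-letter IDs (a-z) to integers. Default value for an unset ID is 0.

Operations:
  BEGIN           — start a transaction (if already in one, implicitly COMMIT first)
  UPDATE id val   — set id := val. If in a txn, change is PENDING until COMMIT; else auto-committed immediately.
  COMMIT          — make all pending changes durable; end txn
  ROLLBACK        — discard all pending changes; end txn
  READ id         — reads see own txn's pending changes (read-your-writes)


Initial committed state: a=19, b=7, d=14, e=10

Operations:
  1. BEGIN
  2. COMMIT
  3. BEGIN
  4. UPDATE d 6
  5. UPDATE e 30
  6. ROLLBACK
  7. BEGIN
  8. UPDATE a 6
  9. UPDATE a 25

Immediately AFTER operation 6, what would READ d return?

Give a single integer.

Initial committed: {a=19, b=7, d=14, e=10}
Op 1: BEGIN: in_txn=True, pending={}
Op 2: COMMIT: merged [] into committed; committed now {a=19, b=7, d=14, e=10}
Op 3: BEGIN: in_txn=True, pending={}
Op 4: UPDATE d=6 (pending; pending now {d=6})
Op 5: UPDATE e=30 (pending; pending now {d=6, e=30})
Op 6: ROLLBACK: discarded pending ['d', 'e']; in_txn=False
After op 6: visible(d) = 14 (pending={}, committed={a=19, b=7, d=14, e=10})

Answer: 14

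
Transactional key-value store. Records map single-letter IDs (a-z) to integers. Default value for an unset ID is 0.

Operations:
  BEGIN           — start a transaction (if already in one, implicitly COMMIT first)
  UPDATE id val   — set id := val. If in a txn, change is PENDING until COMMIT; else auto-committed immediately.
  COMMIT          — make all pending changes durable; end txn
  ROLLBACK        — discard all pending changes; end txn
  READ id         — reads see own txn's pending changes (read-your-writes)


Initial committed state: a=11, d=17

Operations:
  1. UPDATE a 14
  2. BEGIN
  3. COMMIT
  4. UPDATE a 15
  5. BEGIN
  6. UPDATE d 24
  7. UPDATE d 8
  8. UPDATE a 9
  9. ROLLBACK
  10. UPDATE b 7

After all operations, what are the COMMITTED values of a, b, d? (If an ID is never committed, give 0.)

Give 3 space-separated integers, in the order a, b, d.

Initial committed: {a=11, d=17}
Op 1: UPDATE a=14 (auto-commit; committed a=14)
Op 2: BEGIN: in_txn=True, pending={}
Op 3: COMMIT: merged [] into committed; committed now {a=14, d=17}
Op 4: UPDATE a=15 (auto-commit; committed a=15)
Op 5: BEGIN: in_txn=True, pending={}
Op 6: UPDATE d=24 (pending; pending now {d=24})
Op 7: UPDATE d=8 (pending; pending now {d=8})
Op 8: UPDATE a=9 (pending; pending now {a=9, d=8})
Op 9: ROLLBACK: discarded pending ['a', 'd']; in_txn=False
Op 10: UPDATE b=7 (auto-commit; committed b=7)
Final committed: {a=15, b=7, d=17}

Answer: 15 7 17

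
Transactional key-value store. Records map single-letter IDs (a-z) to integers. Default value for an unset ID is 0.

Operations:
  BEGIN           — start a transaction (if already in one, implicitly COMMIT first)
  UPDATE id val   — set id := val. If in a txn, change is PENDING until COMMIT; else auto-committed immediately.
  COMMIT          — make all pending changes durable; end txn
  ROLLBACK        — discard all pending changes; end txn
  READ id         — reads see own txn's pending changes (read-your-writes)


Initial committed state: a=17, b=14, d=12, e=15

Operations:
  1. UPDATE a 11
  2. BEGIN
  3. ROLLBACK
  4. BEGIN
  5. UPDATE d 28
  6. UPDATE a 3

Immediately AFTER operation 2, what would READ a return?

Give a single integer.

Initial committed: {a=17, b=14, d=12, e=15}
Op 1: UPDATE a=11 (auto-commit; committed a=11)
Op 2: BEGIN: in_txn=True, pending={}
After op 2: visible(a) = 11 (pending={}, committed={a=11, b=14, d=12, e=15})

Answer: 11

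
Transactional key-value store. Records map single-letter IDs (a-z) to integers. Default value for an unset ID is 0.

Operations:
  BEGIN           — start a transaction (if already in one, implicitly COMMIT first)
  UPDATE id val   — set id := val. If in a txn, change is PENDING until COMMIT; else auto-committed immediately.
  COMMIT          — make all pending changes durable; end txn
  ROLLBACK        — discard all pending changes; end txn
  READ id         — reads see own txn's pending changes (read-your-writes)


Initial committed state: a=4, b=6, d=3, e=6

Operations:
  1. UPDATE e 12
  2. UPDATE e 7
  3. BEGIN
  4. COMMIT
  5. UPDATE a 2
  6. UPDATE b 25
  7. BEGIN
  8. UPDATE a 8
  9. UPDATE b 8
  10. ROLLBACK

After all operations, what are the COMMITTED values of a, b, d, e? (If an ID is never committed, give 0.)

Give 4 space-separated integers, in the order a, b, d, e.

Answer: 2 25 3 7

Derivation:
Initial committed: {a=4, b=6, d=3, e=6}
Op 1: UPDATE e=12 (auto-commit; committed e=12)
Op 2: UPDATE e=7 (auto-commit; committed e=7)
Op 3: BEGIN: in_txn=True, pending={}
Op 4: COMMIT: merged [] into committed; committed now {a=4, b=6, d=3, e=7}
Op 5: UPDATE a=2 (auto-commit; committed a=2)
Op 6: UPDATE b=25 (auto-commit; committed b=25)
Op 7: BEGIN: in_txn=True, pending={}
Op 8: UPDATE a=8 (pending; pending now {a=8})
Op 9: UPDATE b=8 (pending; pending now {a=8, b=8})
Op 10: ROLLBACK: discarded pending ['a', 'b']; in_txn=False
Final committed: {a=2, b=25, d=3, e=7}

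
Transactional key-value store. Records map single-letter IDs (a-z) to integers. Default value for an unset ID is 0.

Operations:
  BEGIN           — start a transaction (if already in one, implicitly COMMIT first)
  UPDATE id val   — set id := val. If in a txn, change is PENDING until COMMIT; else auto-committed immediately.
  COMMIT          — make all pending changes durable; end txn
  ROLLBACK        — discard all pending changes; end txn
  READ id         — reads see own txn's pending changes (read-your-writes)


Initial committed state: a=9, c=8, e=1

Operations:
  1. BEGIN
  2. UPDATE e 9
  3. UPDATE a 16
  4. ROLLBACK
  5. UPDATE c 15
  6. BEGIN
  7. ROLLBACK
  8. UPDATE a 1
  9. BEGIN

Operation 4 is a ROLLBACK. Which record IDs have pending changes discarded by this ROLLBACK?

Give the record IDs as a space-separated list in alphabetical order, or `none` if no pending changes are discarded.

Initial committed: {a=9, c=8, e=1}
Op 1: BEGIN: in_txn=True, pending={}
Op 2: UPDATE e=9 (pending; pending now {e=9})
Op 3: UPDATE a=16 (pending; pending now {a=16, e=9})
Op 4: ROLLBACK: discarded pending ['a', 'e']; in_txn=False
Op 5: UPDATE c=15 (auto-commit; committed c=15)
Op 6: BEGIN: in_txn=True, pending={}
Op 7: ROLLBACK: discarded pending []; in_txn=False
Op 8: UPDATE a=1 (auto-commit; committed a=1)
Op 9: BEGIN: in_txn=True, pending={}
ROLLBACK at op 4 discards: ['a', 'e']

Answer: a e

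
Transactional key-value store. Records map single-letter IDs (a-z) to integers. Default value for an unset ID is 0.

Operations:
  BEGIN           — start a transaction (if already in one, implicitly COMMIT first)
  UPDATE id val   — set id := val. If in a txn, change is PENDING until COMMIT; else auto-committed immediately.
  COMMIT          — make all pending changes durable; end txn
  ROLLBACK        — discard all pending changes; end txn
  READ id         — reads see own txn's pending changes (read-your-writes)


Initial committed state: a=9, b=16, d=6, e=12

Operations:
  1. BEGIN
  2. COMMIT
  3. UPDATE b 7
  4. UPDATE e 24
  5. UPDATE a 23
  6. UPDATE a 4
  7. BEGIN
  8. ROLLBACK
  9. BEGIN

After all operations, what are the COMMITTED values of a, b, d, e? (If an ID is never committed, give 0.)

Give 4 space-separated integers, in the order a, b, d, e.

Answer: 4 7 6 24

Derivation:
Initial committed: {a=9, b=16, d=6, e=12}
Op 1: BEGIN: in_txn=True, pending={}
Op 2: COMMIT: merged [] into committed; committed now {a=9, b=16, d=6, e=12}
Op 3: UPDATE b=7 (auto-commit; committed b=7)
Op 4: UPDATE e=24 (auto-commit; committed e=24)
Op 5: UPDATE a=23 (auto-commit; committed a=23)
Op 6: UPDATE a=4 (auto-commit; committed a=4)
Op 7: BEGIN: in_txn=True, pending={}
Op 8: ROLLBACK: discarded pending []; in_txn=False
Op 9: BEGIN: in_txn=True, pending={}
Final committed: {a=4, b=7, d=6, e=24}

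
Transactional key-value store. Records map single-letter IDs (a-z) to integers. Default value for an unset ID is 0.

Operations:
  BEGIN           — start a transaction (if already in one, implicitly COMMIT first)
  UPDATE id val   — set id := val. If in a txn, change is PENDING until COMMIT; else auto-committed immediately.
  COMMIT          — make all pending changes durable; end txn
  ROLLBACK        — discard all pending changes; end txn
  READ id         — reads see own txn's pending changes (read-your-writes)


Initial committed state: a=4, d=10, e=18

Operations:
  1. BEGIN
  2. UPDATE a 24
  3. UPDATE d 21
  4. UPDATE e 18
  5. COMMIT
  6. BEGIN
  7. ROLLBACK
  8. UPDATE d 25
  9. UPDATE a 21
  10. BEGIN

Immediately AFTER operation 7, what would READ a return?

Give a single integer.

Initial committed: {a=4, d=10, e=18}
Op 1: BEGIN: in_txn=True, pending={}
Op 2: UPDATE a=24 (pending; pending now {a=24})
Op 3: UPDATE d=21 (pending; pending now {a=24, d=21})
Op 4: UPDATE e=18 (pending; pending now {a=24, d=21, e=18})
Op 5: COMMIT: merged ['a', 'd', 'e'] into committed; committed now {a=24, d=21, e=18}
Op 6: BEGIN: in_txn=True, pending={}
Op 7: ROLLBACK: discarded pending []; in_txn=False
After op 7: visible(a) = 24 (pending={}, committed={a=24, d=21, e=18})

Answer: 24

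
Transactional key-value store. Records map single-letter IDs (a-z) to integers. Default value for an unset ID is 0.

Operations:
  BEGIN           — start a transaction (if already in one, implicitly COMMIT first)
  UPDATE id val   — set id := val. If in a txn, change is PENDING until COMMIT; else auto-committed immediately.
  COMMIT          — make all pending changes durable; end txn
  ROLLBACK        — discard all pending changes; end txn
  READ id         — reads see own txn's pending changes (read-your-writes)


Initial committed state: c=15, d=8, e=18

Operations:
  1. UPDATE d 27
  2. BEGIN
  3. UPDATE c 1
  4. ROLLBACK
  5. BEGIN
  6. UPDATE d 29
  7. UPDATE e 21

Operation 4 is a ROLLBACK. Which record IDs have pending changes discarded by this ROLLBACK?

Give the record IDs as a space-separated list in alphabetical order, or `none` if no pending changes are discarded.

Answer: c

Derivation:
Initial committed: {c=15, d=8, e=18}
Op 1: UPDATE d=27 (auto-commit; committed d=27)
Op 2: BEGIN: in_txn=True, pending={}
Op 3: UPDATE c=1 (pending; pending now {c=1})
Op 4: ROLLBACK: discarded pending ['c']; in_txn=False
Op 5: BEGIN: in_txn=True, pending={}
Op 6: UPDATE d=29 (pending; pending now {d=29})
Op 7: UPDATE e=21 (pending; pending now {d=29, e=21})
ROLLBACK at op 4 discards: ['c']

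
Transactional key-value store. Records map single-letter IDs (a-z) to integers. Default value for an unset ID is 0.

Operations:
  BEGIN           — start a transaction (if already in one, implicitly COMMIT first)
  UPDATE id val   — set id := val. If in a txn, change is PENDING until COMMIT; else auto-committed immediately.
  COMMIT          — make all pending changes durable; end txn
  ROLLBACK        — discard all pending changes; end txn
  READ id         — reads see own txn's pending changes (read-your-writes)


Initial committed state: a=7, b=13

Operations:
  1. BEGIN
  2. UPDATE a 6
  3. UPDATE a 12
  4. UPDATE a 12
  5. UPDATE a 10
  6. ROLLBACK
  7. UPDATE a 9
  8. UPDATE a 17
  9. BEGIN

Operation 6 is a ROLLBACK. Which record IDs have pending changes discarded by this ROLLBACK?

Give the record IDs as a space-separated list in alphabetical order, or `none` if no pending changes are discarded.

Answer: a

Derivation:
Initial committed: {a=7, b=13}
Op 1: BEGIN: in_txn=True, pending={}
Op 2: UPDATE a=6 (pending; pending now {a=6})
Op 3: UPDATE a=12 (pending; pending now {a=12})
Op 4: UPDATE a=12 (pending; pending now {a=12})
Op 5: UPDATE a=10 (pending; pending now {a=10})
Op 6: ROLLBACK: discarded pending ['a']; in_txn=False
Op 7: UPDATE a=9 (auto-commit; committed a=9)
Op 8: UPDATE a=17 (auto-commit; committed a=17)
Op 9: BEGIN: in_txn=True, pending={}
ROLLBACK at op 6 discards: ['a']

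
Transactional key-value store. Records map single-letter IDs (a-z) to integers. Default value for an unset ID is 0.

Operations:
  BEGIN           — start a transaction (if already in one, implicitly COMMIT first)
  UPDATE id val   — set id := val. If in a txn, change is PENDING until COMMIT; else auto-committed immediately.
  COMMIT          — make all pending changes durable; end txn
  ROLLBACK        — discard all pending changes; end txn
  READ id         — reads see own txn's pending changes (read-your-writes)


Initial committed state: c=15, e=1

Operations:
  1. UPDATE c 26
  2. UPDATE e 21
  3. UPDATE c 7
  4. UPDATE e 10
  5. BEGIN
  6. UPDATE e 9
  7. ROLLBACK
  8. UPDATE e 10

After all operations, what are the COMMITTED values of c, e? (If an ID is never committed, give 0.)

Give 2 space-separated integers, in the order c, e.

Initial committed: {c=15, e=1}
Op 1: UPDATE c=26 (auto-commit; committed c=26)
Op 2: UPDATE e=21 (auto-commit; committed e=21)
Op 3: UPDATE c=7 (auto-commit; committed c=7)
Op 4: UPDATE e=10 (auto-commit; committed e=10)
Op 5: BEGIN: in_txn=True, pending={}
Op 6: UPDATE e=9 (pending; pending now {e=9})
Op 7: ROLLBACK: discarded pending ['e']; in_txn=False
Op 8: UPDATE e=10 (auto-commit; committed e=10)
Final committed: {c=7, e=10}

Answer: 7 10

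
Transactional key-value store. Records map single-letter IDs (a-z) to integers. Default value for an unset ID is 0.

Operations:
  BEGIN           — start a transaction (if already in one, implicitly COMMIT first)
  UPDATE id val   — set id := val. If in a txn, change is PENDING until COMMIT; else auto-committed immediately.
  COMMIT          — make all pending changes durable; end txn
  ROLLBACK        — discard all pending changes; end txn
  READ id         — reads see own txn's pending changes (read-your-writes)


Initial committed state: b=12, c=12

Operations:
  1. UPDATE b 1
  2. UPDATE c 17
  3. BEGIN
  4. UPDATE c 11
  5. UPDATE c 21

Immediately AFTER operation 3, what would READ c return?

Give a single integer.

Initial committed: {b=12, c=12}
Op 1: UPDATE b=1 (auto-commit; committed b=1)
Op 2: UPDATE c=17 (auto-commit; committed c=17)
Op 3: BEGIN: in_txn=True, pending={}
After op 3: visible(c) = 17 (pending={}, committed={b=1, c=17})

Answer: 17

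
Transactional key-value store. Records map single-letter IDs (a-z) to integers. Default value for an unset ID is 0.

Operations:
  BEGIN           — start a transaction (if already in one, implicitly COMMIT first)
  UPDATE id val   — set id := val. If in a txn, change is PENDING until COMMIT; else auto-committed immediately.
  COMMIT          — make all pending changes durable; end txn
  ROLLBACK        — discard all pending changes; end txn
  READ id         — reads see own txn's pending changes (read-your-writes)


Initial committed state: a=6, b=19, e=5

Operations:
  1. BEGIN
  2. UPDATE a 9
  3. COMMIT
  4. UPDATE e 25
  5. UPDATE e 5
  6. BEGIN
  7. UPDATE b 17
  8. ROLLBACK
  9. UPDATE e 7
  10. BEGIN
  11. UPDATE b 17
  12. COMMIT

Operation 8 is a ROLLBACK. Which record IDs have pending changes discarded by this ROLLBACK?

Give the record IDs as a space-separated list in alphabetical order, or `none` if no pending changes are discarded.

Answer: b

Derivation:
Initial committed: {a=6, b=19, e=5}
Op 1: BEGIN: in_txn=True, pending={}
Op 2: UPDATE a=9 (pending; pending now {a=9})
Op 3: COMMIT: merged ['a'] into committed; committed now {a=9, b=19, e=5}
Op 4: UPDATE e=25 (auto-commit; committed e=25)
Op 5: UPDATE e=5 (auto-commit; committed e=5)
Op 6: BEGIN: in_txn=True, pending={}
Op 7: UPDATE b=17 (pending; pending now {b=17})
Op 8: ROLLBACK: discarded pending ['b']; in_txn=False
Op 9: UPDATE e=7 (auto-commit; committed e=7)
Op 10: BEGIN: in_txn=True, pending={}
Op 11: UPDATE b=17 (pending; pending now {b=17})
Op 12: COMMIT: merged ['b'] into committed; committed now {a=9, b=17, e=7}
ROLLBACK at op 8 discards: ['b']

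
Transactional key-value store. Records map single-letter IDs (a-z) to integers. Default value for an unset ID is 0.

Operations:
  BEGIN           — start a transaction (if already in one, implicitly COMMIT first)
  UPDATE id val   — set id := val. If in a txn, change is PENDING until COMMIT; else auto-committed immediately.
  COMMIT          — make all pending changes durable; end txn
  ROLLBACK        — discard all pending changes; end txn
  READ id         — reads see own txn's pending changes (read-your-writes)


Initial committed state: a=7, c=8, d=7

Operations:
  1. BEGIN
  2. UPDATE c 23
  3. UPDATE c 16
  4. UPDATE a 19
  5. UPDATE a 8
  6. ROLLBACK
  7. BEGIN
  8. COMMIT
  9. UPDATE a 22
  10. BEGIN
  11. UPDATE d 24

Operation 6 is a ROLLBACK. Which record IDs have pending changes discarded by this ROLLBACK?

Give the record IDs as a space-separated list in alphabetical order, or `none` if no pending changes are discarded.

Answer: a c

Derivation:
Initial committed: {a=7, c=8, d=7}
Op 1: BEGIN: in_txn=True, pending={}
Op 2: UPDATE c=23 (pending; pending now {c=23})
Op 3: UPDATE c=16 (pending; pending now {c=16})
Op 4: UPDATE a=19 (pending; pending now {a=19, c=16})
Op 5: UPDATE a=8 (pending; pending now {a=8, c=16})
Op 6: ROLLBACK: discarded pending ['a', 'c']; in_txn=False
Op 7: BEGIN: in_txn=True, pending={}
Op 8: COMMIT: merged [] into committed; committed now {a=7, c=8, d=7}
Op 9: UPDATE a=22 (auto-commit; committed a=22)
Op 10: BEGIN: in_txn=True, pending={}
Op 11: UPDATE d=24 (pending; pending now {d=24})
ROLLBACK at op 6 discards: ['a', 'c']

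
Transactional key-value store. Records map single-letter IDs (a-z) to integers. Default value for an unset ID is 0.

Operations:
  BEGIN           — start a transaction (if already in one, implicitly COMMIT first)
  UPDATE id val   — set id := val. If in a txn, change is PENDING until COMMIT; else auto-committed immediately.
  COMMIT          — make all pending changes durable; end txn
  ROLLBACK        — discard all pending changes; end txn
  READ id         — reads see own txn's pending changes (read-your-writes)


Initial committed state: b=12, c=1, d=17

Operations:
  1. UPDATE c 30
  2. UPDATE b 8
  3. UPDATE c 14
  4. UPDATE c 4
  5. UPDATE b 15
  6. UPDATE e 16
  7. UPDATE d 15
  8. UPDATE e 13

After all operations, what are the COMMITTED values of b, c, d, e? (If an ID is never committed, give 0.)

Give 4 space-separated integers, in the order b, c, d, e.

Initial committed: {b=12, c=1, d=17}
Op 1: UPDATE c=30 (auto-commit; committed c=30)
Op 2: UPDATE b=8 (auto-commit; committed b=8)
Op 3: UPDATE c=14 (auto-commit; committed c=14)
Op 4: UPDATE c=4 (auto-commit; committed c=4)
Op 5: UPDATE b=15 (auto-commit; committed b=15)
Op 6: UPDATE e=16 (auto-commit; committed e=16)
Op 7: UPDATE d=15 (auto-commit; committed d=15)
Op 8: UPDATE e=13 (auto-commit; committed e=13)
Final committed: {b=15, c=4, d=15, e=13}

Answer: 15 4 15 13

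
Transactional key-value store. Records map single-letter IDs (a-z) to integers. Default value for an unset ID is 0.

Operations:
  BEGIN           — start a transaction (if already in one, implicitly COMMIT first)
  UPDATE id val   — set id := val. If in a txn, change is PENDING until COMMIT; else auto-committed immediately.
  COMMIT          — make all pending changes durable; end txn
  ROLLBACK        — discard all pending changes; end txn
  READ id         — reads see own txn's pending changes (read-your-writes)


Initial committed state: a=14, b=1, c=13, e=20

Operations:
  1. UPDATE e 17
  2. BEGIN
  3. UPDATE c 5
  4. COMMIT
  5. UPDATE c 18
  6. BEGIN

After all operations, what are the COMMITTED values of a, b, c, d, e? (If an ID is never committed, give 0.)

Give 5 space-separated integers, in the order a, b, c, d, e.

Initial committed: {a=14, b=1, c=13, e=20}
Op 1: UPDATE e=17 (auto-commit; committed e=17)
Op 2: BEGIN: in_txn=True, pending={}
Op 3: UPDATE c=5 (pending; pending now {c=5})
Op 4: COMMIT: merged ['c'] into committed; committed now {a=14, b=1, c=5, e=17}
Op 5: UPDATE c=18 (auto-commit; committed c=18)
Op 6: BEGIN: in_txn=True, pending={}
Final committed: {a=14, b=1, c=18, e=17}

Answer: 14 1 18 0 17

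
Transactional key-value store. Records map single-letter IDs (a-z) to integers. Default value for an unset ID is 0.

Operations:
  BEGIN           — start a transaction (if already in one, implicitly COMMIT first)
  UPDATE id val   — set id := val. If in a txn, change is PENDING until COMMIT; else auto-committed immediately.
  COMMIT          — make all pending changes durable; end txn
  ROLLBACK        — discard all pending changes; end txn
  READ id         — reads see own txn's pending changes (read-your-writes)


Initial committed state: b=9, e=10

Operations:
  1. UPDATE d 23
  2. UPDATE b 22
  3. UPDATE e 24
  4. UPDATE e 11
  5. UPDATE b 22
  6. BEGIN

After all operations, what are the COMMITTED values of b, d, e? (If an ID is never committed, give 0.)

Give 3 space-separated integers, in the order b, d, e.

Initial committed: {b=9, e=10}
Op 1: UPDATE d=23 (auto-commit; committed d=23)
Op 2: UPDATE b=22 (auto-commit; committed b=22)
Op 3: UPDATE e=24 (auto-commit; committed e=24)
Op 4: UPDATE e=11 (auto-commit; committed e=11)
Op 5: UPDATE b=22 (auto-commit; committed b=22)
Op 6: BEGIN: in_txn=True, pending={}
Final committed: {b=22, d=23, e=11}

Answer: 22 23 11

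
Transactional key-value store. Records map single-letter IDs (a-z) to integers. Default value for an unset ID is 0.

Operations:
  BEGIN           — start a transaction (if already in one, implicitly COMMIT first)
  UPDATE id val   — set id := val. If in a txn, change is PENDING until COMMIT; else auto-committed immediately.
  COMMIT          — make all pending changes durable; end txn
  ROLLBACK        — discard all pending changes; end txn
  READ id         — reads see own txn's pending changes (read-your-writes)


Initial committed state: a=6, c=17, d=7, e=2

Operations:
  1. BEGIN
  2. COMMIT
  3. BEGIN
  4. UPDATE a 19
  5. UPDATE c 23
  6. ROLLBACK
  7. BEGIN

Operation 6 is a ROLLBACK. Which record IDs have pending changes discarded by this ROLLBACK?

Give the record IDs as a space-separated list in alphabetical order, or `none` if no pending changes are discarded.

Answer: a c

Derivation:
Initial committed: {a=6, c=17, d=7, e=2}
Op 1: BEGIN: in_txn=True, pending={}
Op 2: COMMIT: merged [] into committed; committed now {a=6, c=17, d=7, e=2}
Op 3: BEGIN: in_txn=True, pending={}
Op 4: UPDATE a=19 (pending; pending now {a=19})
Op 5: UPDATE c=23 (pending; pending now {a=19, c=23})
Op 6: ROLLBACK: discarded pending ['a', 'c']; in_txn=False
Op 7: BEGIN: in_txn=True, pending={}
ROLLBACK at op 6 discards: ['a', 'c']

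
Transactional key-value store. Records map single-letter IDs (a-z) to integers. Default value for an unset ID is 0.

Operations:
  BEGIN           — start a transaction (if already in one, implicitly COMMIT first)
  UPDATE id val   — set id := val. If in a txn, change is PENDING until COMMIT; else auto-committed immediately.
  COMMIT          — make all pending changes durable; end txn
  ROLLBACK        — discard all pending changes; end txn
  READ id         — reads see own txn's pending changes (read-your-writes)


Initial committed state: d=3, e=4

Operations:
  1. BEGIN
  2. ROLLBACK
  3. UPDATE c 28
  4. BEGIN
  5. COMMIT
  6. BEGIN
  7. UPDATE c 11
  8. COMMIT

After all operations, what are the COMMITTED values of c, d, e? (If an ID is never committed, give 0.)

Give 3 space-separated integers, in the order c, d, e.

Initial committed: {d=3, e=4}
Op 1: BEGIN: in_txn=True, pending={}
Op 2: ROLLBACK: discarded pending []; in_txn=False
Op 3: UPDATE c=28 (auto-commit; committed c=28)
Op 4: BEGIN: in_txn=True, pending={}
Op 5: COMMIT: merged [] into committed; committed now {c=28, d=3, e=4}
Op 6: BEGIN: in_txn=True, pending={}
Op 7: UPDATE c=11 (pending; pending now {c=11})
Op 8: COMMIT: merged ['c'] into committed; committed now {c=11, d=3, e=4}
Final committed: {c=11, d=3, e=4}

Answer: 11 3 4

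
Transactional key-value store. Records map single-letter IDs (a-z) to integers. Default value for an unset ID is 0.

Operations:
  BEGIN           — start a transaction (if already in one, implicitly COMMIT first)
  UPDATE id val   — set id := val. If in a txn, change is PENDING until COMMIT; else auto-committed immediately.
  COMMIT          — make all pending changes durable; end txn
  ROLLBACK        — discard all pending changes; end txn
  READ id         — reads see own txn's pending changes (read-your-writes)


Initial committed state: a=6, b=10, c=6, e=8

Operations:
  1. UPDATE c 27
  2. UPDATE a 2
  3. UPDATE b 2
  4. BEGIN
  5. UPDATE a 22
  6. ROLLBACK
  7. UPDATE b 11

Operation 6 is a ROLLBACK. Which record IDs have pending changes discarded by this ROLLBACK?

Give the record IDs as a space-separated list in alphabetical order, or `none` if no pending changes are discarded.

Answer: a

Derivation:
Initial committed: {a=6, b=10, c=6, e=8}
Op 1: UPDATE c=27 (auto-commit; committed c=27)
Op 2: UPDATE a=2 (auto-commit; committed a=2)
Op 3: UPDATE b=2 (auto-commit; committed b=2)
Op 4: BEGIN: in_txn=True, pending={}
Op 5: UPDATE a=22 (pending; pending now {a=22})
Op 6: ROLLBACK: discarded pending ['a']; in_txn=False
Op 7: UPDATE b=11 (auto-commit; committed b=11)
ROLLBACK at op 6 discards: ['a']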